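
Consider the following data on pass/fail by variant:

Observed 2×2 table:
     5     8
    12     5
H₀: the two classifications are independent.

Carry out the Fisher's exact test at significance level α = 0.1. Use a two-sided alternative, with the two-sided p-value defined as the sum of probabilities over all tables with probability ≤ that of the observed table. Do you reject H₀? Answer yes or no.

reject H₀: no

Margins: r₁=13, r₂=17, c₁=17, c₂=13, n=30
p_obs = C(13,5)·C(17,12)/C(30,17); sum pmf over tables with pmf ≤ p_obs
p-value (two-sided) = 0.13762
At α=0.1: p ≥ α → fail to reject H₀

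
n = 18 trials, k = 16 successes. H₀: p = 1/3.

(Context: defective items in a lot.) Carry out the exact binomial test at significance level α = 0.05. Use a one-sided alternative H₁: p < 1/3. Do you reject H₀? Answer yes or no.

reject H₀: no

Exact binomial: n=18, k=16, p₀=1/3=0.3333
P(X≤16) from Σ C(n,i)·p₀^i·(1−p₀)^(n−i)
p-value (one-sided, H₁ less) = 1.00000
At α=0.05: p ≥ α → fail to reject H₀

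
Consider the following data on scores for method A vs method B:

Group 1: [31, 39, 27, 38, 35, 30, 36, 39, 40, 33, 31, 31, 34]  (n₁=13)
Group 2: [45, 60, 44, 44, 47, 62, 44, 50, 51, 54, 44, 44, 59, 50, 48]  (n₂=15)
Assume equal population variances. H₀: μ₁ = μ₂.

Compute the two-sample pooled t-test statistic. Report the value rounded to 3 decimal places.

test statistic = -7.611

x̄₁=34.154, s₁=4.079, n₁=13
x̄₂=49.733, s₂=6.319, n₂=15
s_p² = [12·4.079² + 14·6.319²]/26 = 29.1779
SE = √(s_p²·(1/13+1/15)) = 2.0469
t = (34.154−49.733)/2.0469 = -7.6114
df = 26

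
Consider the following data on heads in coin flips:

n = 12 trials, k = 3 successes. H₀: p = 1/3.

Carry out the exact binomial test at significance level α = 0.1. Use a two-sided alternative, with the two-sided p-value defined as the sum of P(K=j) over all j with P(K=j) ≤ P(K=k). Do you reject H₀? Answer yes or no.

Exact binomial: n=12, k=3, p₀=1/3=0.3333
P(X=j) = C(n,j)·p₀^j·(1−p₀)^(n−j); p = Σ P(X=j) over j with P(X=j) ≤ P(X=3)
p-value (two-sided) = 0.76155
At α=0.1: p ≥ α → fail to reject H₀

reject H₀: no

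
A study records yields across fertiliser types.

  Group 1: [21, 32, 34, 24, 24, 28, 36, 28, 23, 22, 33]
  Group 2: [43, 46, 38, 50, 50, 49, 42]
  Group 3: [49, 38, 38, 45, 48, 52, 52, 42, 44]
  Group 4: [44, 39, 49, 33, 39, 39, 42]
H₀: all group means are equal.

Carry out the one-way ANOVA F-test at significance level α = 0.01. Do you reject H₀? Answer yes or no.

Group means [27.73, 45.43, 45.33, 40.71], grand mean 38.706
SSB = Σnᵢ(x̄ᵢ−x̄)² = 2065.734; SSW = ΣΣ(x−x̄ᵢ)² = 789.325
MSB = 2065.734/3 = 688.5780; MSW = 789.325/30 = 26.3108
F = MSB/MSW = 26.1709
df = (3, 30)
p-value (upper-tail) = 0.00000
At α=0.01: p < α → reject H₀

reject H₀: yes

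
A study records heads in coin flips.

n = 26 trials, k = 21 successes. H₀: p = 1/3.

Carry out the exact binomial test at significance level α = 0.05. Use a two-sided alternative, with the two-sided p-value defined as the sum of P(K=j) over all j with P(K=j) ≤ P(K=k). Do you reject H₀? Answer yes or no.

Exact binomial: n=26, k=21, p₀=1/3=0.3333
P(X=j) = C(n,j)·p₀^j·(1−p₀)^(n−j); p = Σ P(X=j) over j with P(X=j) ≤ P(X=21)
p-value (two-sided) = 0.00000
At α=0.05: p < α → reject H₀

reject H₀: yes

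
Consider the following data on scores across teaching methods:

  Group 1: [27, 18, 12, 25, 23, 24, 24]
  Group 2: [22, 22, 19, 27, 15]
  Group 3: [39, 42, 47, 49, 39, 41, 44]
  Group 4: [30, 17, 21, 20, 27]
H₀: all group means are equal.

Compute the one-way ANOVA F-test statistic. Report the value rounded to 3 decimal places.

test statistic = 33.404

Group means [21.86, 21.00, 43.00, 23.00], grand mean 28.083
SSB = Σnᵢ(x̄ᵢ−x̄)² = 2208.976; SSW = ΣΣ(x−x̄ᵢ)² = 440.857
MSB = 2208.976/3 = 736.3254; MSW = 440.857/20 = 22.0429
F = MSB/MSW = 33.4043
df = (3, 20)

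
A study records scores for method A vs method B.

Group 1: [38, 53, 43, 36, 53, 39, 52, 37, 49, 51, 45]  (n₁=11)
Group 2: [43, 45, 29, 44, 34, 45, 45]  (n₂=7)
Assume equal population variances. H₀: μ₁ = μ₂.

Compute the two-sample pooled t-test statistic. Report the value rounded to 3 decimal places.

test statistic = 1.353

x̄₁=45.091, s₁=6.804, n₁=11
x̄₂=40.714, s₂=6.499, n₂=7
s_p² = [10·6.804² + 6·6.499²]/16 = 44.7711
SE = √(s_p²·(1/11+1/7)) = 3.2351
t = (45.091−40.714)/3.2351 = 1.3528
df = 16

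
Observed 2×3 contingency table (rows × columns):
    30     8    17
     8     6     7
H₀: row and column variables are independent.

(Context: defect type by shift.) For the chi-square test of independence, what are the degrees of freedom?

degrees of freedom = 2

df = (r−1)(c−1) = (2−1)·(3−1) = 2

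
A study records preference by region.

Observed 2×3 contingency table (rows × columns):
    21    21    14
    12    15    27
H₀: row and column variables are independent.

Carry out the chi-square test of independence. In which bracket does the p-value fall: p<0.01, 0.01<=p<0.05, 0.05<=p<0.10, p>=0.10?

p-value bracket: 0.01<=p<0.05

Row totals [56, 54], col totals [33, 36, 41], n=110
χ² = (21−16.80)²/16.80 + (21−18.33)²/18.33 + (14−20.87)²/20.87 + (12−16.20)²/16.20 + (15−17.67)²/17.67 + (27−20.13)²/20.13 = 7.5426
df = 2
p-value (upper-tail) = 0.02302
→ bracket: 0.01<=p<0.05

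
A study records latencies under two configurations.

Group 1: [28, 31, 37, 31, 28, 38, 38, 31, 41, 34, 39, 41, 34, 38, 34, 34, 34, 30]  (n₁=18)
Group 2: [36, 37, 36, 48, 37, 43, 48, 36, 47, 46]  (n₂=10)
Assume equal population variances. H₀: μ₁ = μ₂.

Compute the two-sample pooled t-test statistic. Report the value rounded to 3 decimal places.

x̄₁=34.500, s₁=4.134, n₁=18
x̄₂=41.400, s₂=5.461, n₂=10
s_p² = [17·4.134² + 9·5.461²]/26 = 21.4962
SE = √(s_p²·(1/18+1/10)) = 1.8286
t = (34.500−41.400)/1.8286 = -3.7733
df = 26

test statistic = -3.773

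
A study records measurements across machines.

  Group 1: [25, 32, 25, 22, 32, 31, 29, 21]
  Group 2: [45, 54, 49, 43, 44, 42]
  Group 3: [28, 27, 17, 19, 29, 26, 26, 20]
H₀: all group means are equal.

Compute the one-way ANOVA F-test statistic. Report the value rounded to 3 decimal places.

test statistic = 46.111

Group means [27.12, 46.17, 24.00], grand mean 31.182
SSB = Σnᵢ(x̄ᵢ−x̄)² = 1891.564; SSW = ΣΣ(x−x̄ᵢ)² = 389.708
MSB = 1891.564/2 = 945.7822; MSW = 389.708/19 = 20.5110
F = MSB/MSW = 46.1111
df = (2, 19)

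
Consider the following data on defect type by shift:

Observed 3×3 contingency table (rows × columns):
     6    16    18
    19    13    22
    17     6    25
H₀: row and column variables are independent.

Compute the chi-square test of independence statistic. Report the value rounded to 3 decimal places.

test statistic = 11.429

Row totals [40, 54, 48], col totals [42, 35, 65], n=142
χ² = (6−11.83)²/11.83 + (16−9.86)²/9.86 + (18−18.31)²/18.31 + (19−15.97)²/15.97 + (13−13.31)²/13.31 + (22−24.72)²/24.72 + (17−14.20)²/14.20 + (6−11.83)²/11.83 + (25−21.97)²/21.97 = 11.4288
df = 4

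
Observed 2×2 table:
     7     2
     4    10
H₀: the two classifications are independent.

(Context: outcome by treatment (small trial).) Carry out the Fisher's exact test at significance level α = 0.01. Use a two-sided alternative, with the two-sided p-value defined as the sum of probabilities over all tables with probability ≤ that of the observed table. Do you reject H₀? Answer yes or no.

reject H₀: no

Margins: r₁=9, r₂=14, c₁=11, c₂=12, n=23
p_obs = C(9,7)·C(14,4)/C(23,11); sum pmf over tables with pmf ≤ p_obs
p-value (two-sided) = 0.03607
At α=0.01: p ≥ α → fail to reject H₀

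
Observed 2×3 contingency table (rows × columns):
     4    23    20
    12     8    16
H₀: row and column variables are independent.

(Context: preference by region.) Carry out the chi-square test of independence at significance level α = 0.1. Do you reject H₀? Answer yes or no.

Row totals [47, 36], col totals [16, 31, 36], n=83
χ² = (4−9.06)²/9.06 + (23−17.55)²/17.55 + (20−20.39)²/20.39 + (12−6.94)²/6.94 + (8−13.45)²/13.45 + (16−15.61)²/15.61 = 10.4278
df = 2
p-value (upper-tail) = 0.00544
At α=0.1: p < α → reject H₀

reject H₀: yes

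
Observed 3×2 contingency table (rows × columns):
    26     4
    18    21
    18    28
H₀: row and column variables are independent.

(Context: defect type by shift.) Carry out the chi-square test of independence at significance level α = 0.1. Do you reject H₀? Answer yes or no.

reject H₀: yes

Row totals [30, 39, 46], col totals [62, 53], n=115
χ² = (26−16.17)²/16.17 + (4−13.83)²/13.83 + (18−21.03)²/21.03 + (21−17.97)²/17.97 + (18−24.80)²/24.80 + (28−21.20)²/21.20 = 17.9436
df = 2
p-value (upper-tail) = 0.00013
At α=0.1: p < α → reject H₀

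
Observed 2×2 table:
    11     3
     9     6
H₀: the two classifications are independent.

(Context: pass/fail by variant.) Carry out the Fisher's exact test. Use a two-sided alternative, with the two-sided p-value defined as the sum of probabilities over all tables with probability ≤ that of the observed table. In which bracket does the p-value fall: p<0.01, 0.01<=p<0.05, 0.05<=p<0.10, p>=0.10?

p-value bracket: p>=0.10

Margins: r₁=14, r₂=15, c₁=20, c₂=9, n=29
p_obs = C(14,11)·C(15,9)/C(29,20); sum pmf over tables with pmf ≤ p_obs
p-value (two-sided) = 0.42699
→ bracket: p>=0.10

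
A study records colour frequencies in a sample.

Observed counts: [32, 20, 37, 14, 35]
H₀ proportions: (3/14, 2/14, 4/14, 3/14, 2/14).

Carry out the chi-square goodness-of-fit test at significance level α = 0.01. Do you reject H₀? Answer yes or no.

reject H₀: yes

n = 138; E_i = n·p_i = [29.57, 19.71, 39.43, 29.57, 19.71]
χ² = (32−29.57)²/29.57 + (20−19.71)²/19.71 + (37−39.43)²/39.43 + (14−29.57)²/29.57 + (35−19.71)²/19.71 = 20.4046
df = 4
p-value (upper-tail) = 0.00042
At α=0.01: p < α → reject H₀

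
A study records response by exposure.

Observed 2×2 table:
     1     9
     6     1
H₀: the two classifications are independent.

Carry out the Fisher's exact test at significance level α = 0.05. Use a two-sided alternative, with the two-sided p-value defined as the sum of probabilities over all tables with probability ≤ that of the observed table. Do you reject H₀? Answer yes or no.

Margins: r₁=10, r₂=7, c₁=7, c₂=10, n=17
p_obs = C(10,1)·C(7,6)/C(17,7); sum pmf over tables with pmf ≤ p_obs
p-value (two-sided) = 0.00365
At α=0.05: p < α → reject H₀

reject H₀: yes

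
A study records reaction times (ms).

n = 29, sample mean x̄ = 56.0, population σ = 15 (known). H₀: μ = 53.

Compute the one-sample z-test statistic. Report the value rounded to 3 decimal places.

test statistic = 1.077

SE = σ/√n = 15/√29 = 2.7854
z = (x̄−μ₀)/SE = (56.0−53)/2.7854 = 1.0770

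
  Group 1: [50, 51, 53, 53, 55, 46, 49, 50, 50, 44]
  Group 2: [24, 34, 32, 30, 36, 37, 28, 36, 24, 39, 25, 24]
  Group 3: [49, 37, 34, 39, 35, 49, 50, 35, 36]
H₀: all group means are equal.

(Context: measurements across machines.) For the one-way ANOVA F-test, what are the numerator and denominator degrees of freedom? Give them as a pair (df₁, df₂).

degrees of freedom = [2, 28]

k = 3 groups, N = 31 total
df = (k−1, N−k) = (3−1, 31−3) = (2, 28)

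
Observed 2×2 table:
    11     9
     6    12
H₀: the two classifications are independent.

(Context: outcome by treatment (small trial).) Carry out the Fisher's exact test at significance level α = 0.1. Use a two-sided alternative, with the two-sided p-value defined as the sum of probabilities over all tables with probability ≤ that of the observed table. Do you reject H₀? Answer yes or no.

Margins: r₁=20, r₂=18, c₁=17, c₂=21, n=38
p_obs = C(20,11)·C(18,6)/C(38,17); sum pmf over tables with pmf ≤ p_obs
p-value (two-sided) = 0.20969
At α=0.1: p ≥ α → fail to reject H₀

reject H₀: no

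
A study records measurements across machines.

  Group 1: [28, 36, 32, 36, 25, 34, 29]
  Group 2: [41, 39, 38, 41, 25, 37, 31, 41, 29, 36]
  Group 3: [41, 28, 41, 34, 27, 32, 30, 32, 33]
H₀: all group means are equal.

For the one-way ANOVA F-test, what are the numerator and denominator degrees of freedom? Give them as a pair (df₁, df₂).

k = 3 groups, N = 26 total
df = (k−1, N−k) = (3−1, 26−3) = (2, 23)

degrees of freedom = [2, 23]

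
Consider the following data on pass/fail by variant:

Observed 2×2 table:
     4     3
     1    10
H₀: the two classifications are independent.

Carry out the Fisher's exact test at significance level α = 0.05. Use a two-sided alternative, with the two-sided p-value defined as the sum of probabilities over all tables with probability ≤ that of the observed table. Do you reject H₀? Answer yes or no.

Margins: r₁=7, r₂=11, c₁=5, c₂=13, n=18
p_obs = C(7,4)·C(11,1)/C(18,5); sum pmf over tables with pmf ≤ p_obs
p-value (two-sided) = 0.04739
At α=0.05: p < α → reject H₀

reject H₀: yes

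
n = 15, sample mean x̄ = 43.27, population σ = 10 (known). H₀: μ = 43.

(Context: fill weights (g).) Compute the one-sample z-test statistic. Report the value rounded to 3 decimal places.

test statistic = 0.105

SE = σ/√n = 10/√15 = 2.5820
z = (x̄−μ₀)/SE = (43.27−43)/2.5820 = 0.1046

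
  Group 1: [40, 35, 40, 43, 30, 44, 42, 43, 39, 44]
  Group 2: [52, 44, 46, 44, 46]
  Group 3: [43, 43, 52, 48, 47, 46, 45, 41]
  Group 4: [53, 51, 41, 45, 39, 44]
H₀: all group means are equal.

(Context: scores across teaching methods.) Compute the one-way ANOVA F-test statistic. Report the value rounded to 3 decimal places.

Group means [40.00, 46.40, 45.62, 45.50], grand mean 43.793
SSB = Σnᵢ(x̄ᵢ−x̄)² = 222.184; SSW = ΣΣ(x−x̄ᵢ)² = 458.575
MSB = 222.184/3 = 74.0612; MSW = 458.575/25 = 18.3430
F = MSB/MSW = 4.0376
df = (3, 25)

test statistic = 4.038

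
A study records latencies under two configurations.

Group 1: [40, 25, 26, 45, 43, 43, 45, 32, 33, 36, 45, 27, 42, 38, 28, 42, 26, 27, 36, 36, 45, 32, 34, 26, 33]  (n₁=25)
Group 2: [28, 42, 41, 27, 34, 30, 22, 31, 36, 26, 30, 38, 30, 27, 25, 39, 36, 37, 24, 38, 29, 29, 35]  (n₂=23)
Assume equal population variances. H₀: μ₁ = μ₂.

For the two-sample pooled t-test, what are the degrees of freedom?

df = n₁ + n₂ − 2 = 25 + 23 − 2 = 46

degrees of freedom = 46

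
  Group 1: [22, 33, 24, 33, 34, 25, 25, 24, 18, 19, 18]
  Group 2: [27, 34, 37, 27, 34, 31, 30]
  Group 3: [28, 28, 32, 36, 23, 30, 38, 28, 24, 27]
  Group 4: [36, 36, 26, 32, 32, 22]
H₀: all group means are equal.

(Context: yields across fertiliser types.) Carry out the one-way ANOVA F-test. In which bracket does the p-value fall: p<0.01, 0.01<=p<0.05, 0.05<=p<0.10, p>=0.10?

p-value bracket: 0.05<=p<0.10

Group means [25.00, 31.43, 29.40, 30.67], grand mean 28.618
SSB = Σnᵢ(x̄ᵢ−x̄)² = 230.582; SSW = ΣΣ(x−x̄ᵢ)² = 803.448
MSB = 230.582/3 = 76.8606; MSW = 803.448/30 = 26.7816
F = MSB/MSW = 2.8699
df = (3, 30)
p-value (upper-tail) = 0.05285
→ bracket: 0.05<=p<0.10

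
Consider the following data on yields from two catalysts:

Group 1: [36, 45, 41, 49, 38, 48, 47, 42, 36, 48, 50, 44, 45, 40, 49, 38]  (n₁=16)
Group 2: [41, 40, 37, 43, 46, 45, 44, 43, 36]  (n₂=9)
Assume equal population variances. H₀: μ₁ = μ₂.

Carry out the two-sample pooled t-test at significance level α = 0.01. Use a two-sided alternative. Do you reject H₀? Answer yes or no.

x̄₁=43.500, s₁=4.858, n₁=16
x̄₂=41.667, s₂=3.464, n₂=9
s_p² = [15·4.858² + 8·3.464²]/23 = 19.5652
SE = √(s_p²·(1/16+1/9)) = 1.8430
t = (43.500−41.667)/1.8430 = 0.9947
df = 23
p-value (two-sided) = 0.33021
At α=0.01: p ≥ α → fail to reject H₀

reject H₀: no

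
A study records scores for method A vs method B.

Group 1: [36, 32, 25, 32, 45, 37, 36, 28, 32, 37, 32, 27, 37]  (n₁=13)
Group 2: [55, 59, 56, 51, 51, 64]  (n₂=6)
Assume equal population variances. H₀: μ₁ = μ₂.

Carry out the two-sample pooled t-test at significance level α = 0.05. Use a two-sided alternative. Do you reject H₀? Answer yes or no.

x̄₁=33.538, s₁=5.285, n₁=13
x̄₂=56.000, s₂=4.980, n₂=6
s_p² = [12·5.285² + 5·4.980²]/17 = 27.0136
SE = √(s_p²·(1/13+1/6)) = 2.5652
t = (33.538−56.000)/2.5652 = -8.7563
df = 17
p-value (two-sided) = 0.00000
At α=0.05: p < α → reject H₀

reject H₀: yes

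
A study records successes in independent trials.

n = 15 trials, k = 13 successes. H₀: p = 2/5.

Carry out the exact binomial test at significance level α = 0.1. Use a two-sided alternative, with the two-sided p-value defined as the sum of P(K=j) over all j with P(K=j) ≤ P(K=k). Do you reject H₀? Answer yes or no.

reject H₀: yes

Exact binomial: n=15, k=13, p₀=2/5=0.4000
P(X=j) = C(n,j)·p₀^j·(1−p₀)^(n−j); p = Σ P(X=j) over j with P(X=j) ≤ P(X=13)
p-value (two-sided) = 0.00028
At α=0.1: p < α → reject H₀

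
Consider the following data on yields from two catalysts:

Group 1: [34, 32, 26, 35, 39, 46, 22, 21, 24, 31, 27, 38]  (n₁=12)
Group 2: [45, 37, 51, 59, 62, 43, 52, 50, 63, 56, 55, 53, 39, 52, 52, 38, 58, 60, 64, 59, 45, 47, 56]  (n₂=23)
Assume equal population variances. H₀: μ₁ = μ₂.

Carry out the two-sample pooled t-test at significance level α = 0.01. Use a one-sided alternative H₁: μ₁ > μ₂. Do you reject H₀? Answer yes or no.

reject H₀: no

x̄₁=31.250, s₁=7.593, n₁=12
x̄₂=52.000, s₂=7.989, n₂=23
s_p² = [11·7.593² + 22·7.989²]/33 = 61.7652
SE = √(s_p²·(1/12+1/23)) = 2.7987
t = (31.250−52.000)/2.7987 = -7.4142
df = 33
p-value (one-sided, H₁ greater) = 1.00000
At α=0.01: p ≥ α → fail to reject H₀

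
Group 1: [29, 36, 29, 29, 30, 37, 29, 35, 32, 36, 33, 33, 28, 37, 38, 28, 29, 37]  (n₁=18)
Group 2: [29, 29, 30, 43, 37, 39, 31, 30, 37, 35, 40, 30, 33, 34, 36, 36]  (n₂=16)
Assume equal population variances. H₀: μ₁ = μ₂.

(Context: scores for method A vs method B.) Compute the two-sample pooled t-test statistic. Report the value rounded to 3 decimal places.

x̄₁=32.500, s₁=3.682, n₁=18
x̄₂=34.312, s₂=4.285, n₂=16
s_p² = [17·3.682² + 15·4.285²]/32 = 15.8105
SE = √(s_p²·(1/18+1/16)) = 1.3662
t = (32.500−34.312)/1.3662 = -1.3267
df = 32

test statistic = -1.327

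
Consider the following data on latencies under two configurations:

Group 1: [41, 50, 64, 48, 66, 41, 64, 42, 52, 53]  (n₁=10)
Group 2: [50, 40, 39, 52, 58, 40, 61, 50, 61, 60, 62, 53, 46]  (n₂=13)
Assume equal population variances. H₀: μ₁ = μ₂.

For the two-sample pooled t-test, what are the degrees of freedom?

df = n₁ + n₂ − 2 = 10 + 13 − 2 = 21

degrees of freedom = 21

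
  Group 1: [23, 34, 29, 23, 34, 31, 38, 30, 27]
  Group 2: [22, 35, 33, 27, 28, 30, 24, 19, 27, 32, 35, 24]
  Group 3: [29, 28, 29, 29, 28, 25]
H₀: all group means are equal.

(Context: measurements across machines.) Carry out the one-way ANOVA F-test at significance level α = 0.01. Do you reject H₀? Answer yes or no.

Group means [29.89, 28.00, 28.00], grand mean 28.630
SSB = Σnᵢ(x̄ᵢ−x̄)² = 21.407; SSW = ΣΣ(x−x̄ᵢ)² = 510.889
MSB = 21.407/2 = 10.7037; MSW = 510.889/24 = 21.2870
F = MSB/MSW = 0.5028
df = (2, 24)
p-value (upper-tail) = 0.61105
At α=0.01: p ≥ α → fail to reject H₀

reject H₀: no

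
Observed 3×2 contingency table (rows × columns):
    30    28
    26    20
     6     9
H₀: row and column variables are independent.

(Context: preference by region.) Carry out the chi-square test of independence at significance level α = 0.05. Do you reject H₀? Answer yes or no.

reject H₀: no

Row totals [58, 46, 15], col totals [62, 57], n=119
χ² = (30−30.22)²/30.22 + (28−27.78)²/27.78 + (26−23.97)²/23.97 + (20−22.03)²/22.03 + (6−7.82)²/7.82 + (9−7.18)²/7.18 = 1.2437
df = 2
p-value (upper-tail) = 0.53695
At α=0.05: p ≥ α → fail to reject H₀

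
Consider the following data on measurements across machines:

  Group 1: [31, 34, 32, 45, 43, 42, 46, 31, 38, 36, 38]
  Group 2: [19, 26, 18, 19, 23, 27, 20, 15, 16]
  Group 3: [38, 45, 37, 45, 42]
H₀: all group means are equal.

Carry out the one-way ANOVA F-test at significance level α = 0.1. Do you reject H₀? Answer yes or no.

reject H₀: yes

Group means [37.82, 20.33, 41.40], grand mean 32.240
SSB = Σnᵢ(x̄ᵢ−x̄)² = 2037.724; SSW = ΣΣ(x−x̄ᵢ)² = 504.836
MSB = 2037.724/2 = 1018.8618; MSW = 504.836/22 = 22.9471
F = MSB/MSW = 44.4004
df = (2, 22)
p-value (upper-tail) = 0.00000
At α=0.1: p < α → reject H₀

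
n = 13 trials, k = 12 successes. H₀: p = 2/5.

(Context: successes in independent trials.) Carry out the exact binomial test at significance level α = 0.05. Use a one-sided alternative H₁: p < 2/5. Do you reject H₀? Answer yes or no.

Exact binomial: n=13, k=12, p₀=2/5=0.4000
P(X≤12) from Σ C(n,i)·p₀^i·(1−p₀)^(n−i)
p-value (one-sided, H₁ less) = 0.99999
At α=0.05: p ≥ α → fail to reject H₀

reject H₀: no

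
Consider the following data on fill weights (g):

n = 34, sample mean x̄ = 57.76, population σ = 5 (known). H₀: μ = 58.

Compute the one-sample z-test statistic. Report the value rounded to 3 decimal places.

SE = σ/√n = 5/√34 = 0.8575
z = (x̄−μ₀)/SE = (57.76−58)/0.8575 = -0.2799

test statistic = -0.280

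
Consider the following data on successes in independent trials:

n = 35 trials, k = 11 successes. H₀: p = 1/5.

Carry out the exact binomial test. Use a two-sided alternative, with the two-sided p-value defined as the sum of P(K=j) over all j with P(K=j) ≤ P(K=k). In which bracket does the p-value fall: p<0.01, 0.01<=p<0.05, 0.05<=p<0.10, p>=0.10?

Exact binomial: n=35, k=11, p₀=1/5=0.2000
P(X=j) = C(n,j)·p₀^j·(1−p₀)^(n−j); p = Σ P(X=j) over j with P(X=j) ≤ P(X=11)
p-value (two-sided) = 0.09375
→ bracket: 0.05<=p<0.10

p-value bracket: 0.05<=p<0.10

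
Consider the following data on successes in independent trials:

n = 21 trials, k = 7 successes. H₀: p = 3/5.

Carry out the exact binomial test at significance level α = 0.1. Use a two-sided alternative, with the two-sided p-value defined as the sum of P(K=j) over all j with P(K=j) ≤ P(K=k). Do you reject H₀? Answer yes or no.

Exact binomial: n=21, k=7, p₀=3/5=0.6000
P(X=j) = C(n,j)·p₀^j·(1−p₀)^(n−j); p = Σ P(X=j) over j with P(X=j) ≤ P(X=7)
p-value (two-sided) = 0.02331
At α=0.1: p < α → reject H₀

reject H₀: yes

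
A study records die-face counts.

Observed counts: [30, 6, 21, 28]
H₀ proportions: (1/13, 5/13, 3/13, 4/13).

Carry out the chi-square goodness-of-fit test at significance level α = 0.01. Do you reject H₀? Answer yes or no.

reject H₀: yes

n = 85; E_i = n·p_i = [6.54, 32.69, 19.62, 26.15]
χ² = (30−6.54)²/6.54 + (6−32.69)²/32.69 + (21−19.62)²/19.62 + (28−26.15)²/26.15 = 106.2071
df = 3
p-value (upper-tail) = 0.00000
At α=0.01: p < α → reject H₀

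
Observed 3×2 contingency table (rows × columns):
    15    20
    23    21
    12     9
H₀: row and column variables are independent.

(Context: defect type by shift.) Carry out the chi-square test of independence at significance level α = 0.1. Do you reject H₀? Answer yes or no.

reject H₀: no

Row totals [35, 44, 21], col totals [50, 50], n=100
χ² = (15−17.50)²/17.50 + (20−17.50)²/17.50 + (23−22.00)²/22.00 + (21−22.00)²/22.00 + (12−10.50)²/10.50 + (9−10.50)²/10.50 = 1.2338
df = 2
p-value (upper-tail) = 0.53962
At α=0.1: p ≥ α → fail to reject H₀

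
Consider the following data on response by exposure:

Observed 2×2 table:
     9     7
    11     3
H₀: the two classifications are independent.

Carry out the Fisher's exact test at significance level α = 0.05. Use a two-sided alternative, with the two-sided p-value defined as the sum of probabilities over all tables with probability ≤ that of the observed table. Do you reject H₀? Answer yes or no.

Margins: r₁=16, r₂=14, c₁=20, c₂=10, n=30
p_obs = C(16,9)·C(14,11)/C(30,20); sum pmf over tables with pmf ≤ p_obs
p-value (two-sided) = 0.26024
At α=0.05: p ≥ α → fail to reject H₀

reject H₀: no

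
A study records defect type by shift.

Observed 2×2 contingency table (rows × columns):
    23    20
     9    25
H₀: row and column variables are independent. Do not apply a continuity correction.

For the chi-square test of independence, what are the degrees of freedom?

df = (r−1)(c−1) = (2−1)·(2−1) = 1

degrees of freedom = 1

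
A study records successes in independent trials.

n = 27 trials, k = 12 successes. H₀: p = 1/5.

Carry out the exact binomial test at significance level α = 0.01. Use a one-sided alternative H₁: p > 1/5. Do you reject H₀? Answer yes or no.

reject H₀: yes

Exact binomial: n=27, k=12, p₀=1/5=0.2000
P(X≥12) from Σ C(n,i)·p₀^i·(1−p₀)^(n−i)
p-value (one-sided, H₁ greater) = 0.00346
At α=0.01: p < α → reject H₀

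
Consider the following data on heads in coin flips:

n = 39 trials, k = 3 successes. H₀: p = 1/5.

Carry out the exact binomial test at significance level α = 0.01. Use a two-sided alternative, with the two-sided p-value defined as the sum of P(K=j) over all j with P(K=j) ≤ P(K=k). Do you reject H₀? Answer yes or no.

Exact binomial: n=39, k=3, p₀=1/5=0.2000
P(X=j) = C(n,j)·p₀^j·(1−p₀)^(n−j); p = Σ P(X=j) over j with P(X=j) ≤ P(X=3)
p-value (two-sided) = 0.06870
At α=0.01: p ≥ α → fail to reject H₀

reject H₀: no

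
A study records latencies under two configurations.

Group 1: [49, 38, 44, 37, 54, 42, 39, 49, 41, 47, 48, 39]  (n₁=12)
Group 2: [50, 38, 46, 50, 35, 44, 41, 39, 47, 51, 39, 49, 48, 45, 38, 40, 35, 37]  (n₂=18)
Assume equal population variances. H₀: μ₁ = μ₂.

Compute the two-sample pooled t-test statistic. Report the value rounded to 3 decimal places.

test statistic = 0.505

x̄₁=43.917, s₁=5.418, n₁=12
x̄₂=42.889, s₂=5.487, n₂=18
s_p² = [11·5.418² + 17·5.487²]/28 = 29.8105
SE = √(s_p²·(1/12+1/18)) = 2.0348
t = (43.917−42.889)/2.0348 = 0.5051
df = 28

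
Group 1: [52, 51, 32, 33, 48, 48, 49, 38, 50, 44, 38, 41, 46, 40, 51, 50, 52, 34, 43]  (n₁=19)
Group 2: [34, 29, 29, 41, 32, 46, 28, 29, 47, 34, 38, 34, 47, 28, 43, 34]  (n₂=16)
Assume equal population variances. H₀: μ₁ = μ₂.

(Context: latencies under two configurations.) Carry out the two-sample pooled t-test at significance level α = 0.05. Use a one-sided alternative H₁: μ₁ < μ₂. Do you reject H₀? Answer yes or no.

reject H₀: no

x̄₁=44.211, s₁=6.754, n₁=19
x̄₂=35.812, s₂=6.959, n₂=16
s_p² = [18·6.754² + 15·6.959²]/33 = 46.8968
SE = √(s_p²·(1/19+1/16)) = 2.3236
t = (44.211−35.812)/2.3236 = 3.6142
df = 33
p-value (one-sided, H₁ less) = 0.99950
At α=0.05: p ≥ α → fail to reject H₀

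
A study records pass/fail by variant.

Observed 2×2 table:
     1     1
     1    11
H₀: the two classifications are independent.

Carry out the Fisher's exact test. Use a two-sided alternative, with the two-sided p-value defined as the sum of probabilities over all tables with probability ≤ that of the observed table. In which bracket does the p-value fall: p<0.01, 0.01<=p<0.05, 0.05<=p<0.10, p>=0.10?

Margins: r₁=2, r₂=12, c₁=2, c₂=12, n=14
p_obs = C(2,1)·C(12,1)/C(14,2); sum pmf over tables with pmf ≤ p_obs
p-value (two-sided) = 0.27473
→ bracket: p>=0.10

p-value bracket: p>=0.10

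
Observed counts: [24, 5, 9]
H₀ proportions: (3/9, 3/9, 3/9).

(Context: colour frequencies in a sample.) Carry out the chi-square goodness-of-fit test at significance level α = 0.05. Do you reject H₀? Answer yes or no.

n = 38; E_i = n·p_i = [12.67, 12.67, 12.67]
χ² = (24−12.67)²/12.67 + (5−12.67)²/12.67 + (9−12.67)²/12.67 = 15.8421
df = 2
p-value (upper-tail) = 0.00036
At α=0.05: p < α → reject H₀

reject H₀: yes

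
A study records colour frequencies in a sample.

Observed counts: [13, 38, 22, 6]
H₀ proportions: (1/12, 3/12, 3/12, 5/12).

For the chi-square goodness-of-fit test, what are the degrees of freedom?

degrees of freedom = 3

df = k − 1 = 4 − 1 = 3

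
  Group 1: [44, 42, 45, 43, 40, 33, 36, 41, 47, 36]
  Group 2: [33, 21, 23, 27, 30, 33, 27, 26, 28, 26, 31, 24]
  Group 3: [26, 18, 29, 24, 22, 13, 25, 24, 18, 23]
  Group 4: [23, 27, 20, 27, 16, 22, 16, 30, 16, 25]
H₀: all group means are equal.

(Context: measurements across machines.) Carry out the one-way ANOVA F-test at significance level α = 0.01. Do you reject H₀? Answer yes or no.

Group means [40.70, 27.42, 22.20, 22.20], grand mean 28.095
SSB = Σnᵢ(x̄ᵢ−x̄)² = 2289.402; SSW = ΣΣ(x−x̄ᵢ)² = 770.217
MSB = 2289.402/3 = 763.1341; MSW = 770.217/38 = 20.2689
F = MSB/MSW = 37.6506
df = (3, 38)
p-value (upper-tail) = 0.00000
At α=0.01: p < α → reject H₀

reject H₀: yes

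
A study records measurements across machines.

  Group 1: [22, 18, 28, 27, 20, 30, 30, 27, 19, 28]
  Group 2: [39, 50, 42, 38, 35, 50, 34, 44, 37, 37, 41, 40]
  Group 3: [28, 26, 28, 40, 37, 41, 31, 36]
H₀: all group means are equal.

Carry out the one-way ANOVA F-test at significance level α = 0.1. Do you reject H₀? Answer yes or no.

reject H₀: yes

Group means [24.90, 40.58, 33.38], grand mean 33.433
SSB = Σnᵢ(x̄ᵢ−x̄)² = 1341.675; SSW = ΣΣ(x−x̄ᵢ)² = 735.692
MSB = 1341.675/2 = 670.8375; MSW = 735.692/27 = 27.2478
F = MSB/MSW = 24.6198
df = (2, 27)
p-value (upper-tail) = 0.00000
At α=0.1: p < α → reject H₀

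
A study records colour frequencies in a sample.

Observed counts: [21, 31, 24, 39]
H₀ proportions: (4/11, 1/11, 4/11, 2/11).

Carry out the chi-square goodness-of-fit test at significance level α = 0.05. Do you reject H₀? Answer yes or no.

n = 115; E_i = n·p_i = [41.82, 10.45, 41.82, 20.91]
χ² = (21−41.82)²/41.82 + (31−10.45)²/10.45 + (24−41.82)²/41.82 + (39−20.91)²/20.91 = 73.9848
df = 3
p-value (upper-tail) = 0.00000
At α=0.05: p < α → reject H₀

reject H₀: yes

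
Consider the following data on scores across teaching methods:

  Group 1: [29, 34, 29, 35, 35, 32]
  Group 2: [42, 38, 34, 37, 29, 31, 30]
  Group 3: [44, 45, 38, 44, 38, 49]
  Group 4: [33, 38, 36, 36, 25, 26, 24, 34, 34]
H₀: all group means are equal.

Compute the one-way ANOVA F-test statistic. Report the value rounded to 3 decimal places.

Group means [32.33, 34.43, 43.00, 31.78], grand mean 34.964
SSB = Σnᵢ(x̄ᵢ−x̄)² = 522.361; SSW = ΣΣ(x−x̄ᵢ)² = 494.603
MSB = 522.361/3 = 174.1204; MSW = 494.603/24 = 20.6085
F = MSB/MSW = 8.4490
df = (3, 24)

test statistic = 8.449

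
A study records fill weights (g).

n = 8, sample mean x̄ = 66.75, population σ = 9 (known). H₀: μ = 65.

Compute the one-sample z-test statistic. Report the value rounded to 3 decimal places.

test statistic = 0.550

SE = σ/√n = 9/√8 = 3.1820
z = (x̄−μ₀)/SE = (66.75−65)/3.1820 = 0.5500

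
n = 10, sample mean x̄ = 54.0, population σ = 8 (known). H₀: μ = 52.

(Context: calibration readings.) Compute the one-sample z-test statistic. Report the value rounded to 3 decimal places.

SE = σ/√n = 8/√10 = 2.5298
z = (x̄−μ₀)/SE = (54.0−52)/2.5298 = 0.7906

test statistic = 0.791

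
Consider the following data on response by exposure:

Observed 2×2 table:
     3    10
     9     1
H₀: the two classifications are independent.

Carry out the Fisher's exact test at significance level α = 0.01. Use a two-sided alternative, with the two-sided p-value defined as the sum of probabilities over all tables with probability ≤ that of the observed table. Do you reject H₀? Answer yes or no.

reject H₀: yes

Margins: r₁=13, r₂=10, c₁=12, c₂=11, n=23
p_obs = C(13,3)·C(10,9)/C(23,12); sum pmf over tables with pmf ≤ p_obs
p-value (two-sided) = 0.00276
At α=0.01: p < α → reject H₀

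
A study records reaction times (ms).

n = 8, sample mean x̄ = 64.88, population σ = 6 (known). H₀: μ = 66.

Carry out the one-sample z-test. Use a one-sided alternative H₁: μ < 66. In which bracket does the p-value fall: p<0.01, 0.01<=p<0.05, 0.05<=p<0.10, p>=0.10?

SE = σ/√n = 6/√8 = 2.1213
z = (x̄−μ₀)/SE = (64.88−66)/2.1213 = -0.5280
p-value (one-sided, H₁ less) = 0.29876
→ bracket: p>=0.10

p-value bracket: p>=0.10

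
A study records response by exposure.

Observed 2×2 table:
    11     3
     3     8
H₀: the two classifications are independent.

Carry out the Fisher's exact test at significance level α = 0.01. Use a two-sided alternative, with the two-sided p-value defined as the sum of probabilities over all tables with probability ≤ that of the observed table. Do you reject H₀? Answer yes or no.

Margins: r₁=14, r₂=11, c₁=14, c₂=11, n=25
p_obs = C(14,11)·C(11,3)/C(25,14); sum pmf over tables with pmf ≤ p_obs
p-value (two-sided) = 0.01718
At α=0.01: p ≥ α → fail to reject H₀

reject H₀: no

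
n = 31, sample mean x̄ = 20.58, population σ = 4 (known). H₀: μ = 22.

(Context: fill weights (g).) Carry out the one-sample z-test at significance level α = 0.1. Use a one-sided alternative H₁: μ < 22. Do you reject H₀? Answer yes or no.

reject H₀: yes

SE = σ/√n = 4/√31 = 0.7184
z = (x̄−μ₀)/SE = (20.58−22)/0.7184 = -1.9766
p-value (one-sided, H₁ less) = 0.02405
At α=0.1: p < α → reject H₀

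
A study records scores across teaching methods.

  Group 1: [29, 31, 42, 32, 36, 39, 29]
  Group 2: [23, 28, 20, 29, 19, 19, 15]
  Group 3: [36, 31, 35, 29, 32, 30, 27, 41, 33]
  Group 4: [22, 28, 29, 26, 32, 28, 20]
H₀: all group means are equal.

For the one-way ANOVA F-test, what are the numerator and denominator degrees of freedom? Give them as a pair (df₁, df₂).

degrees of freedom = [3, 26]

k = 4 groups, N = 30 total
df = (k−1, N−k) = (4−1, 30−4) = (3, 26)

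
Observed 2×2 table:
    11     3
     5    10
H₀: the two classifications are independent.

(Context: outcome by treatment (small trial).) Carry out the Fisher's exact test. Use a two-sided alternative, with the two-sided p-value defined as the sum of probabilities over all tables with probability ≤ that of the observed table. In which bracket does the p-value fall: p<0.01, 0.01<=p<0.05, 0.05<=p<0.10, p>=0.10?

Margins: r₁=14, r₂=15, c₁=16, c₂=13, n=29
p_obs = C(14,11)·C(15,5)/C(29,16); sum pmf over tables with pmf ≤ p_obs
p-value (two-sided) = 0.02533
→ bracket: 0.01<=p<0.05

p-value bracket: 0.01<=p<0.05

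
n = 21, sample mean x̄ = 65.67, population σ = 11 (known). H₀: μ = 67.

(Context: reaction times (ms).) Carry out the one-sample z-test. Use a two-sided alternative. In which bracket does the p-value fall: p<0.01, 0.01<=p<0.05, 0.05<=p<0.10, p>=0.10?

p-value bracket: p>=0.10

SE = σ/√n = 11/√21 = 2.4004
z = (x̄−μ₀)/SE = (65.67−67)/2.4004 = -0.5541
p-value (two-sided) = 0.57953
→ bracket: p>=0.10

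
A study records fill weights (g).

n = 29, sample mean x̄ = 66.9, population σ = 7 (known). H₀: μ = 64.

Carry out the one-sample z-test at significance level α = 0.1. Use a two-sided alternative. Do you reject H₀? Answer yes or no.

reject H₀: yes

SE = σ/√n = 7/√29 = 1.2999
z = (x̄−μ₀)/SE = (66.9−64)/1.2999 = 2.2310
p-value (two-sided) = 0.02568
At α=0.1: p < α → reject H₀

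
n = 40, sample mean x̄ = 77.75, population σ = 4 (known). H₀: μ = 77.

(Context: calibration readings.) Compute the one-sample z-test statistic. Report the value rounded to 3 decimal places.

SE = σ/√n = 4/√40 = 0.6325
z = (x̄−μ₀)/SE = (77.75−77)/0.6325 = 1.1859

test statistic = 1.186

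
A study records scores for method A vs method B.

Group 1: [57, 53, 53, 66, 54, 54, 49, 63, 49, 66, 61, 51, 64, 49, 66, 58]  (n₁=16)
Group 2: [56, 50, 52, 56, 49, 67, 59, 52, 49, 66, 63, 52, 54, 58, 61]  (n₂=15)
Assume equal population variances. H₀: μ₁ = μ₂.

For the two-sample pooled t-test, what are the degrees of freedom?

degrees of freedom = 29

df = n₁ + n₂ − 2 = 16 + 15 − 2 = 29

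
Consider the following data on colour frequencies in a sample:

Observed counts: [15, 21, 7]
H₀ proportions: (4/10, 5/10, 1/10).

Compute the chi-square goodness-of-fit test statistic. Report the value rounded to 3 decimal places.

n = 43; E_i = n·p_i = [17.20, 21.50, 4.30]
χ² = (15−17.20)²/17.20 + (21−21.50)²/21.50 + (7−4.30)²/4.30 = 1.9884
df = 2

test statistic = 1.988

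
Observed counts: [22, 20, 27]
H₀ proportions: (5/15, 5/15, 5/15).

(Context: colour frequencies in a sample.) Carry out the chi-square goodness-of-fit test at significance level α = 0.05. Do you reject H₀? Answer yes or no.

n = 69; E_i = n·p_i = [23.00, 23.00, 23.00]
χ² = (22−23.00)²/23.00 + (20−23.00)²/23.00 + (27−23.00)²/23.00 = 1.1304
df = 2
p-value (upper-tail) = 0.56824
At α=0.05: p ≥ α → fail to reject H₀

reject H₀: no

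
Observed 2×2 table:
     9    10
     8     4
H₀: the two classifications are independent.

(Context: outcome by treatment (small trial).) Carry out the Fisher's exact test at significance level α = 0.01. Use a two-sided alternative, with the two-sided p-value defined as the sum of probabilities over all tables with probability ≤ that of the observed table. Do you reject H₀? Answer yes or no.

reject H₀: no

Margins: r₁=19, r₂=12, c₁=17, c₂=14, n=31
p_obs = C(19,9)·C(12,8)/C(31,17); sum pmf over tables with pmf ≤ p_obs
p-value (two-sided) = 0.46074
At α=0.01: p ≥ α → fail to reject H₀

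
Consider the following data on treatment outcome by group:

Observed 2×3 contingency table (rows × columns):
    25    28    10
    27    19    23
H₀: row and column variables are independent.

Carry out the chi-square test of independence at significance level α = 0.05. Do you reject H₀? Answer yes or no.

Row totals [63, 69], col totals [52, 47, 33], n=132
χ² = (25−24.82)²/24.82 + (28−22.43)²/22.43 + (10−15.75)²/15.75 + (27−27.18)²/27.18 + (19−24.57)²/24.57 + (23−17.25)²/17.25 = 6.6626
df = 2
p-value (upper-tail) = 0.03575
At α=0.05: p < α → reject H₀

reject H₀: yes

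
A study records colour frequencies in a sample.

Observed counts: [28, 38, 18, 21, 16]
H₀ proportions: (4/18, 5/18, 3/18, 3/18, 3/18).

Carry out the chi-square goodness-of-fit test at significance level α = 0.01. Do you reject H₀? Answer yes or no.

reject H₀: no

n = 121; E_i = n·p_i = [26.89, 33.61, 20.17, 20.17, 20.17]
χ² = (28−26.89)²/26.89 + (38−33.61)²/33.61 + (18−20.17)²/20.17 + (21−20.17)²/20.17 + (16−20.17)²/20.17 = 1.7471
df = 4
p-value (upper-tail) = 0.78214
At α=0.01: p ≥ α → fail to reject H₀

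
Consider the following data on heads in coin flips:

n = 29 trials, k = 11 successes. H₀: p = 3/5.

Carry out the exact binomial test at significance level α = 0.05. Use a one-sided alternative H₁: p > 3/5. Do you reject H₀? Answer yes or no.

reject H₀: no

Exact binomial: n=29, k=11, p₀=3/5=0.6000
P(X≥11) from Σ C(n,i)·p₀^i·(1−p₀)^(n−i)
p-value (one-sided, H₁ greater) = 0.99515
At α=0.05: p ≥ α → fail to reject H₀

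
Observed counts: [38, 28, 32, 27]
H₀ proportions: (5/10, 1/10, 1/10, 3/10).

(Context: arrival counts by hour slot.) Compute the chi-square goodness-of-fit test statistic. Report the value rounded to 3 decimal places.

test statistic = 62.184

n = 125; E_i = n·p_i = [62.50, 12.50, 12.50, 37.50]
χ² = (38−62.50)²/62.50 + (28−12.50)²/12.50 + (32−12.50)²/12.50 + (27−37.50)²/37.50 = 62.1840
df = 3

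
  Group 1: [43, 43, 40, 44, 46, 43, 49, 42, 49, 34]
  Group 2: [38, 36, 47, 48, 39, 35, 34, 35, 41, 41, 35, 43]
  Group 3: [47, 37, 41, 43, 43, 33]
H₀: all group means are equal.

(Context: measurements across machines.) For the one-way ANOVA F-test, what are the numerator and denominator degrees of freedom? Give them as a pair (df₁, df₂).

k = 3 groups, N = 28 total
df = (k−1, N−k) = (3−1, 28−3) = (2, 25)

degrees of freedom = [2, 25]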